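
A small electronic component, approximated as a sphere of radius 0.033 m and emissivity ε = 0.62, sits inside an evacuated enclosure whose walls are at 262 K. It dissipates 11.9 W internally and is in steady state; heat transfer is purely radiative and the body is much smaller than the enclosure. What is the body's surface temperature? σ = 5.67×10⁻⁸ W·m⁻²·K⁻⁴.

For a small grey body in a large enclosure, net radiated power = εσA(T⁴ − T_w⁴).
Steady state: P = εσA(T⁴ − T_w⁴) with A = 4πr² = 0.01368 m².
T⁴ = P/(εσA) + T_w⁴ = 11.9/(0.62·5.67×10⁻⁸·0.01368) + (262)⁴
    = 2.474×10¹⁰ + 4.712×10⁹ = 2.945×10¹⁰ K⁴.

T ≈ 414 K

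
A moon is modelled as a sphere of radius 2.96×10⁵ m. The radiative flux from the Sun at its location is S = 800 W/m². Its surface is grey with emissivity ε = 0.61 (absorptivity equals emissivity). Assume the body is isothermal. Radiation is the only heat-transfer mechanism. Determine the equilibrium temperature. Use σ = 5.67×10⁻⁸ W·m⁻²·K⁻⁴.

T ≈ 244 K

At equilibrium, absorbed power = emitted power.
Absorbing cross-section = πr² = 2.753×10¹¹ m²; emitting surface = 4πr² = 1.101×10¹² m² (ratio 4).
εS·A_cross = εσ·A_surf·T⁴  ⇒  T⁴ = S/(4σ)   (ε cancels).
T⁴ = 800/(4·5.67×10⁻⁸) = 3.527×10⁹ K⁴.
T = (3.527×10⁹)^(1/4).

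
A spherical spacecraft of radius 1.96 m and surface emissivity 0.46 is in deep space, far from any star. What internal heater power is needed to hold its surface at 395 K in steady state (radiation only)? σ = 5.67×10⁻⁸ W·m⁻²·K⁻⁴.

P = εσ·4πr²·T⁴.
4πr² = 48.27 m²; T⁴ = 2.434×10¹⁰ K⁴.
P = 0.46·5.67×10⁻⁸·48.27·2.434×10¹⁰.

P ≈ 30700 W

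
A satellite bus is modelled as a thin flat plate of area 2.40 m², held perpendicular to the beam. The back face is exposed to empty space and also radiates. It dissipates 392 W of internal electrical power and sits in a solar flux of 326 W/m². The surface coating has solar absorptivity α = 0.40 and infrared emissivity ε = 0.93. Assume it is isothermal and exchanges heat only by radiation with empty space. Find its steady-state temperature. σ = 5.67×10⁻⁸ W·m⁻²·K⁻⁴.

At steady state, absorbed solar power + internal power = radiated power.
Absorbed: α·S·A_cross = 0.40·326·2.400 = 313.0 W (cross-section A).
Total input = 313.0 + 392 = 705.0 W.
Radiated: εσ·A_surf·T⁴ with A_surf = 2A = 4.800 m².
T⁴ = 705.0/(0.93·5.67×10⁻⁸·4.800) = 2.785×10⁹ K⁴.

T ≈ 230 K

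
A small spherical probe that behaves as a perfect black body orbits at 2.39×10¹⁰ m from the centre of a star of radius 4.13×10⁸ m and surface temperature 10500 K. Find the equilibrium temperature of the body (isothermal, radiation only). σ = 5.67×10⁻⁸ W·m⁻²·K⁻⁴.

The star's surface emits σT_*⁴; at distance d the flux is S = σT_*⁴(R_*/d)².
S = 5.67×10⁻⁸·(10500)⁴·(4.13×10⁸/2.39×10¹⁰)² = 2.058×10⁵ W/m².
For an isothermal sphere T⁴ = (1−a)S/(4σ) = 9.074×10¹¹ K⁴.

T ≈ 976 K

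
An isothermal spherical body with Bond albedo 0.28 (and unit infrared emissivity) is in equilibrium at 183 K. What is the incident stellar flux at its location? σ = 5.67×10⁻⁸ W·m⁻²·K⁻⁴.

S ≈ 353 W/m²

(1−a)S·πr² = σ·4πr²·T⁴ ⇒ S = 4σT⁴/(1−a).
S = 4·5.67×10⁻⁸·1.122×10⁹/0.720.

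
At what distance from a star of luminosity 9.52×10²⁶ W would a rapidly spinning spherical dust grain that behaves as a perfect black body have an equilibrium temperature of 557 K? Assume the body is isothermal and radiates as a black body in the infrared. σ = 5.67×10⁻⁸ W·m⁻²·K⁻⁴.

d ≈ 5.89×10¹⁰ m

For an isothermal black-emitting sphere, (1−a)S·πr² = σ·4πr²·T⁴ ⇒ S = 4σT⁴/(1−a).
S = 4·5.67×10⁻⁸·(557)⁴/1.00 = 21830 W/m².
Flux falls as S = L/(4πd²), so d = √(L/(4πS)) = √(9.52×10²⁶/(4π·21830)).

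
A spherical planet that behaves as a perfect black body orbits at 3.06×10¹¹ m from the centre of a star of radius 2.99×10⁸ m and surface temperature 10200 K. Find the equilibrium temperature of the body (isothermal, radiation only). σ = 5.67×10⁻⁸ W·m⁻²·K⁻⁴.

The star's surface emits σT_*⁴; at distance d the flux is S = σT_*⁴(R_*/d)².
S = 5.67×10⁻⁸·(10200)⁴·(2.99×10⁸/3.06×10¹¹)² = 586.0 W/m².
For an isothermal sphere T⁴ = (1−a)S/(4σ) = 2.584×10⁹ K⁴.

T ≈ 225 K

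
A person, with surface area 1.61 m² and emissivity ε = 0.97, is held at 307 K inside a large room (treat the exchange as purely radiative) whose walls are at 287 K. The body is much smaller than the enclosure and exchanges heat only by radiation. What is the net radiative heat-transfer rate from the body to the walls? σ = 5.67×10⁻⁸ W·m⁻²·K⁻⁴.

For a small grey body in a large enclosure: P_net = εσA(T_body⁴ − T_wall⁴).
A = 1.61 m²; T_body⁴ − T_wall⁴ = 8.883×10⁹ − 6.785×10⁹ = 2.098×10⁹ K⁴.
|P_net| = 0.97·5.67×10⁻⁸·1.610·2.098×10⁹.

P_net ≈ 186 W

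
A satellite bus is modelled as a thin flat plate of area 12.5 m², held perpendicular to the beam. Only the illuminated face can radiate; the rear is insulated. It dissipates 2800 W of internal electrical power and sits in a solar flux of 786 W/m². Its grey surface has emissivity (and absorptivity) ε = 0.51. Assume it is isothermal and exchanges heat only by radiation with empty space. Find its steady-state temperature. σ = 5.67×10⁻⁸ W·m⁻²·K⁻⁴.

T ≈ 383 K

At steady state, absorbed solar power + internal power = radiated power.
Absorbed: α·S·A_cross = 0.51·786·12.50 = 5011 W (cross-section A).
Total input = 5011 + 2800 = 7811 W.
Radiated: εσ·A_surf·T⁴ with A_surf = A = 12.50 m².
T⁴ = 7811/(0.51·5.67×10⁻⁸·12.50) = 2.161×10¹⁰ K⁴.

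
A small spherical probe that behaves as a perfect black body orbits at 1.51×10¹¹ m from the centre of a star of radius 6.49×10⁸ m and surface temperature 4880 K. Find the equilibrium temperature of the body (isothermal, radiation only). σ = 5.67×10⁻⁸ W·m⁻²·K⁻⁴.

The star's surface emits σT_*⁴; at distance d the flux is S = σT_*⁴(R_*/d)².
S = 5.67×10⁻⁸·(4880)⁴·(6.49×10⁸/1.51×10¹¹)² = 594.0 W/m².
For an isothermal sphere T⁴ = (1−a)S/(4σ) = 2.619×10⁹ K⁴.

T ≈ 226 K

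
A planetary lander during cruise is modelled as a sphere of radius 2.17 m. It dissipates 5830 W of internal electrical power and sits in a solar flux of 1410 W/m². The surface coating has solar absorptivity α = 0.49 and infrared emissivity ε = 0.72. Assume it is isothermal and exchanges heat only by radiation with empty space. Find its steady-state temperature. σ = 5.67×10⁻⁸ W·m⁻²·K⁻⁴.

T ≈ 286 K

At steady state, absorbed solar power + internal power = radiated power.
Absorbed: α·S·A_cross = 0.49·1410·14.79 = 10220 W (cross-section πr²).
Total input = 10220 + 5830 = 16050 W.
Radiated: εσ·A_surf·T⁴ with A_surf = 4πr² = 59.17 m².
T⁴ = 16050/(0.72·5.67×10⁻⁸·59.17) = 6.644×10⁹ K⁴.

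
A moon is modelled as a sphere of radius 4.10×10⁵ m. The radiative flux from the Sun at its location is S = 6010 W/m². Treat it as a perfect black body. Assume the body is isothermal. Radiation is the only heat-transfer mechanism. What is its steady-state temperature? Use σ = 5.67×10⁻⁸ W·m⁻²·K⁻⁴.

T ≈ 403 K

At equilibrium, absorbed power = emitted power.
Absorbing cross-section = πr² = 5.281×10¹¹ m²; emitting surface = 4πr² = 2.112×10¹² m² (ratio 4).
S·A_cross = εσ·A_surf·T⁴  ⇒  T⁴ = S/(4σ).
T⁴ = 1.00·6010/(4·5.67×10⁻⁸) = 2.650×10¹⁰ K⁴.
T = (2.650×10¹⁰)^(1/4).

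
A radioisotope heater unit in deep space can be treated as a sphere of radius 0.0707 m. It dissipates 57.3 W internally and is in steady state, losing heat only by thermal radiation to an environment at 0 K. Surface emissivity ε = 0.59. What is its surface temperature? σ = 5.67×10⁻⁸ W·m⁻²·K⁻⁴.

T ≈ 406 K

Steady state: internal power = radiated power, P = εσA T⁴.
Radiating area A = 4πr² = 0.06281 m².
T⁴ = P/(εσA) = 57.3/(0.59·5.67×10⁻⁸·0.06281) = 2.727×10¹⁰ K⁴.
T = (2.727×10¹⁰)^(1/4).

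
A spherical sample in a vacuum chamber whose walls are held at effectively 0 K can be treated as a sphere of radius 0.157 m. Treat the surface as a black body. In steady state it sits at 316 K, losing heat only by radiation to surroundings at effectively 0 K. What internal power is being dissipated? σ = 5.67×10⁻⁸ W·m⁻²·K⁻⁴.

P ≈ 175 W

Steady state: P = εσA T⁴.
A = 4πr² = 0.3097 m²; T⁴ = (316)⁴ = 9.971×10⁹ K⁴.
P = 1.0 × 5.67×10⁻⁸ × 0.3097 × 9.971×10⁹.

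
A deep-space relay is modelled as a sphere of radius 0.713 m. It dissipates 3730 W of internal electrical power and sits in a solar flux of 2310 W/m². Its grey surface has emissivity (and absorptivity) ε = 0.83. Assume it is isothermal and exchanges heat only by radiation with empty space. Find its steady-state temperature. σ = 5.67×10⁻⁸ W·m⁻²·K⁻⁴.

T ≈ 388 K

At steady state, absorbed solar power + internal power = radiated power.
Absorbed: α·S·A_cross = 0.83·2310·1.597 = 3062 W (cross-section πr²).
Total input = 3062 + 3730 = 6792 W.
Radiated: εσ·A_surf·T⁴ with A_surf = 4πr² = 6.388 m².
T⁴ = 6792/(0.83·5.67×10⁻⁸·6.388) = 2.259×10¹⁰ K⁴.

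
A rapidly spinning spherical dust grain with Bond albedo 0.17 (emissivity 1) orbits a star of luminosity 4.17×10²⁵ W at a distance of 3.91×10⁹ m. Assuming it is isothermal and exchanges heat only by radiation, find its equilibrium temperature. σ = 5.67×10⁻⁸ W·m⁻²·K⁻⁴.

First find the stellar flux at distance d: S = L/(4πd²) = 4.17×10²⁵/(4π·(3.91×10⁹)²) = 2.171×10⁵ W/m².
For an isothermal sphere, absorbed (1−a)S·πr² = emitted σ·4πr²·T⁴, so T⁴ = (1−a)S/(4σ).
T⁴ = 0.830·2.171×10⁵/(4·5.67×10⁻⁸) = 7.943×10¹¹ K⁴.

T ≈ 944 K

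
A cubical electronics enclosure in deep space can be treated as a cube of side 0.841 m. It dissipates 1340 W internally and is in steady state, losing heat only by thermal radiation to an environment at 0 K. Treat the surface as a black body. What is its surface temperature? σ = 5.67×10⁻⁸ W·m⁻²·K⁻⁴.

Steady state: internal power = radiated power, P = εσA T⁴.
Radiating area A = 6L² = 4.244 m².
T⁴ = P/(εσA) = 1340/(1.0·5.67×10⁻⁸·4.244) = 5.569×10⁹ K⁴.
T = (5.569×10⁹)^(1/4).

T ≈ 273 K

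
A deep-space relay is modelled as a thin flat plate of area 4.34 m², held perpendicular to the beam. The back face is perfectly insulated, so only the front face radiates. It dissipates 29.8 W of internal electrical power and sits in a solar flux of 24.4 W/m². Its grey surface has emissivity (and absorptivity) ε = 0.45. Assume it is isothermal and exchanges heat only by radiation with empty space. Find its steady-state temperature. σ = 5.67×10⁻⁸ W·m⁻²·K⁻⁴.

T ≈ 163 K

At steady state, absorbed solar power + internal power = radiated power.
Absorbed: α·S·A_cross = 0.45·24.4·4.340 = 47.65 W (cross-section A).
Total input = 47.65 + 29.8 = 77.45 W.
Radiated: εσ·A_surf·T⁴ with A_surf = A = 4.340 m².
T⁴ = 77.45/(0.45·5.67×10⁻⁸·4.340) = 6.994×10⁸ K⁴.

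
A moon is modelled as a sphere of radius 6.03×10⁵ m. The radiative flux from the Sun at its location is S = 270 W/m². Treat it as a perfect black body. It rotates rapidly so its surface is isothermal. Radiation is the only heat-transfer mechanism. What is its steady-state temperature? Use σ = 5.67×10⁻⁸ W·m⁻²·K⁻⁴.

T ≈ 186 K

At equilibrium, absorbed power = emitted power.
Absorbing cross-section = πr² = 1.142×10¹² m²; emitting surface = 4πr² = 4.569×10¹² m² (ratio 4).
S·A_cross = εσ·A_surf·T⁴  ⇒  T⁴ = S/(4σ).
T⁴ = 1.00·270/(4·5.67×10⁻⁸) = 1.190×10⁹ K⁴.
T = (1.190×10⁹)^(1/4).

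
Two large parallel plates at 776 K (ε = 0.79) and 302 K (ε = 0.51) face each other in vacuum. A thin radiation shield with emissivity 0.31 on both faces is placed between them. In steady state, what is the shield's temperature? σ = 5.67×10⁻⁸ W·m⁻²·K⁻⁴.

T_s ≈ 670 K

In steady state the net flux on the hot side equals that on the cold side.
σ(T₁⁴−T_s⁴)/D₁ = σ(T_s⁴−T₂⁴)/D₂, with D₁ = 1/ε₁+1/ε_s−1 = 3.492, D₂ = 1/ε_s+1/ε₂−1 = 4.187.
Solve for T_s⁴: T_s⁴ = (D₂·T₁⁴ + D₁·T₂⁴)/(D₁+D₂) = 2.015×10¹¹ K⁴.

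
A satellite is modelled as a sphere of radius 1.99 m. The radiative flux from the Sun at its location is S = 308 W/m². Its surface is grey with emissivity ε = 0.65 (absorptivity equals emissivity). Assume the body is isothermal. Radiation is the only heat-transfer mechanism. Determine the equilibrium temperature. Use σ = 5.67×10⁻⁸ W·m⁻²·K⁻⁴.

At equilibrium, absorbed power = emitted power.
Absorbing cross-section = πr² = 12.44 m²; emitting surface = 4πr² = 49.76 m² (ratio 4).
εS·A_cross = εσ·A_surf·T⁴  ⇒  T⁴ = S/(4σ)   (ε cancels).
T⁴ = 308/(4·5.67×10⁻⁸) = 1.358×10⁹ K⁴.
T = (1.358×10⁹)^(1/4).

T ≈ 192 K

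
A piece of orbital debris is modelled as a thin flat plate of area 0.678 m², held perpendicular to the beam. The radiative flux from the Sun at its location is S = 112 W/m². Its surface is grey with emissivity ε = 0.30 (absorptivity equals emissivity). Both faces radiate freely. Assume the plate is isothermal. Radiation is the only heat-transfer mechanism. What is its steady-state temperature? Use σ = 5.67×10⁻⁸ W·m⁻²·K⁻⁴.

At equilibrium, absorbed power = emitted power.
Absorbing cross-section = A = 0.6780 m²; emitting surface = 2A = 1.356 m² (ratio 2).
εS·A_cross = εσ·A_surf·T⁴  ⇒  T⁴ = S/(2σ)   (ε cancels).
T⁴ = 112/(2·5.67×10⁻⁸) = 9.877×10⁸ K⁴.
T = (9.877×10⁸)^(1/4).

T ≈ 177 K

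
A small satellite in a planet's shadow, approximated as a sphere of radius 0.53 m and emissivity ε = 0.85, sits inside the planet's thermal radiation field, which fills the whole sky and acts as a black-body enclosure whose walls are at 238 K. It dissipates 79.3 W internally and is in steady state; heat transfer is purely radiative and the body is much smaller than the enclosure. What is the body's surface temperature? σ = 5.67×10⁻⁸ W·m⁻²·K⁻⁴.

For a small grey body in a large enclosure, net radiated power = εσA(T⁴ − T_w⁴).
Steady state: P = εσA(T⁴ − T_w⁴) with A = 4πr² = 3.530 m².
T⁴ = P/(εσA) + T_w⁴ = 79.3/(0.85·5.67×10⁻⁸·3.530) + (238)⁴
    = 4.661×10⁸ + 3.209×10⁹ = 3.675×10⁹ K⁴.

T ≈ 246 K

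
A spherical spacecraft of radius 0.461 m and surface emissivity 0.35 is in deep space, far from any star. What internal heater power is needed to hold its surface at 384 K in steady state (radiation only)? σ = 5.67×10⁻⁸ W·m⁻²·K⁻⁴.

P ≈ 1150 W

P = εσ·4πr²·T⁴.
4πr² = 2.671 m²; T⁴ = 2.174×10¹⁰ K⁴.
P = 0.35·5.67×10⁻⁸·2.671·2.174×10¹⁰.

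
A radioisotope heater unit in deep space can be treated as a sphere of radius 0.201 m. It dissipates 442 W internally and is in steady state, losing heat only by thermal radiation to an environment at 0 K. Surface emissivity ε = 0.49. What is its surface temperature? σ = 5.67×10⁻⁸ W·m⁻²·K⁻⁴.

Steady state: internal power = radiated power, P = εσA T⁴.
Radiating area A = 4πr² = 0.5077 m².
T⁴ = P/(εσA) = 442/(0.49·5.67×10⁻⁸·0.5077) = 3.134×10¹⁰ K⁴.
T = (3.134×10¹⁰)^(1/4).

T ≈ 421 K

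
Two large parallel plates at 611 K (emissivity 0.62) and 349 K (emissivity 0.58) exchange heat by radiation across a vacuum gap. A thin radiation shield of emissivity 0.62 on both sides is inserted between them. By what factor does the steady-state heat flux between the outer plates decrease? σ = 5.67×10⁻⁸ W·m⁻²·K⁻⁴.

factor ≈ 1.95

Without shield: q₀ = σΔ(T⁴)/(1/ε₁+1/ε₂−1) with denominator 2.337.
With shield the two gaps are in series; the resistances add: (1/ε₁+1/ε_s−1)+(1/ε_s+1/ε₂−1) = 2.226+2.337 = 4.563.
Heat-flux ratio q₀/q = 4.563/2.337.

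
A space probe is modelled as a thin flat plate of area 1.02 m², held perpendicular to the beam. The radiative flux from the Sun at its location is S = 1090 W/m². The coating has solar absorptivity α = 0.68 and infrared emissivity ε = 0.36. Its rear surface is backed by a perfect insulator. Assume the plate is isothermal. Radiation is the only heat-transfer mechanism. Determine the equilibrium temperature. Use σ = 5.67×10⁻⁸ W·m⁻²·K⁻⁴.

At equilibrium, absorbed power = emitted power.
Absorbing cross-section = A = 1.020 m²; emitting surface = A = 1.020 m² (ratio 1).
αS·A_cross = εσ·A_surf·T⁴  ⇒  T⁴ = αS/(ε·1σ).
T⁴ = 0.680·1090/(0.36·1·5.67×10⁻⁸) = 3.631×10¹⁰ K⁴.
T = (3.631×10¹⁰)^(1/4).

T ≈ 437 K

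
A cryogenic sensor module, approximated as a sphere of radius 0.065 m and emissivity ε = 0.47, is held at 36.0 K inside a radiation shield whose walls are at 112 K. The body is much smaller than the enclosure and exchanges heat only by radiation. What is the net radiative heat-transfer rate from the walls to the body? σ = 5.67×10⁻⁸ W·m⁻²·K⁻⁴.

For a small grey body in a large enclosure: P_net = εσA(T_body⁴ − T_wall⁴).
A = 4πr² = 0.05309 m²; T_body⁴ − T_wall⁴ = 1.680×10⁶ − 1.574×10⁸ = -1.557×10⁸ K⁴.
|P_net| = 0.47·5.67×10⁻⁸·0.05309·1.557×10⁸.

P_net ≈ 0.220 W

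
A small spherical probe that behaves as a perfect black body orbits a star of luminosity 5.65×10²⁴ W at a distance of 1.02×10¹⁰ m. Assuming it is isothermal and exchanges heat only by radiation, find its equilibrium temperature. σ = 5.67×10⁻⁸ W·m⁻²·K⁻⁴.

First find the stellar flux at distance d: S = L/(4πd²) = 5.65×10²⁴/(4π·(1.02×10¹⁰)²) = 4322 W/m².
For an isothermal sphere, absorbed (1−a)S·πr² = emitted σ·4πr²·T⁴, so T⁴ = (1−a)S/(4σ).
T⁴ = 1.00·4322/(4·5.67×10⁻⁸) = 1.905×10¹⁰ K⁴.

T ≈ 372 K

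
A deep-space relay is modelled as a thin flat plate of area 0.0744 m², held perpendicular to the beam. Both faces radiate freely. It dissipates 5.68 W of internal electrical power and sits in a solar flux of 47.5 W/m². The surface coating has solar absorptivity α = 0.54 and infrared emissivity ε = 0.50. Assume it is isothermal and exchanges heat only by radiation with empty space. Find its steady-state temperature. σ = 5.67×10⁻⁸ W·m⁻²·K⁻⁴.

At steady state, absorbed solar power + internal power = radiated power.
Absorbed: α·S·A_cross = 0.54·47.5·0.07440 = 1.908 W (cross-section A).
Total input = 1.908 + 5.68 = 7.588 W.
Radiated: εσ·A_surf·T⁴ with A_surf = 2A = 0.1488 m².
T⁴ = 7.588/(0.50·5.67×10⁻⁸·0.1488) = 1.799×10⁹ K⁴.

T ≈ 206 K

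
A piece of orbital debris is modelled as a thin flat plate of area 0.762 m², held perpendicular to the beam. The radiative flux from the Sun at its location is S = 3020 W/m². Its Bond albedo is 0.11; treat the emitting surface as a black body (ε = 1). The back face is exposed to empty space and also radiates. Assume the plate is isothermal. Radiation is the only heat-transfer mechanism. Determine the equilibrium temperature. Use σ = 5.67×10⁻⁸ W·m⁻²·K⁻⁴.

At equilibrium, absorbed power = emitted power.
Absorbing cross-section = A = 0.7620 m²; emitting surface = 2A = 1.524 m² (ratio 2).
(1−a)S·A_cross = εσ·A_surf·T⁴  ⇒  T⁴ = (1−a)S/(2σ).
T⁴ = 0.890·3020/(2·5.67×10⁻⁸) = 2.370×10¹⁰ K⁴.
T = (2.370×10¹⁰)^(1/4).

T ≈ 392 K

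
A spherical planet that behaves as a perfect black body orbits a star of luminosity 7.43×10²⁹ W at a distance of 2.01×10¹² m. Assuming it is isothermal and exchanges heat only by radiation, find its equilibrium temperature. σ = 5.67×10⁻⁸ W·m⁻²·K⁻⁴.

T ≈ 504 K

First find the stellar flux at distance d: S = L/(4πd²) = 7.43×10²⁹/(4π·(2.01×10¹²)²) = 14630 W/m².
For an isothermal sphere, absorbed (1−a)S·πr² = emitted σ·4πr²·T⁴, so T⁴ = (1−a)S/(4σ).
T⁴ = 1.00·14630/(4·5.67×10⁻⁸) = 6.453×10¹⁰ K⁴.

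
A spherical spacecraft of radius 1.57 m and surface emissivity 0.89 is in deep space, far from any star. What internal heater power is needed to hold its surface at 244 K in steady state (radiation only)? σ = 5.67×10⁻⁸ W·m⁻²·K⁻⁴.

P ≈ 5540 W

P = εσ·4πr²·T⁴.
4πr² = 30.97 m²; T⁴ = 3.545×10⁹ K⁴.
P = 0.89·5.67×10⁻⁸·30.97·3.545×10⁹.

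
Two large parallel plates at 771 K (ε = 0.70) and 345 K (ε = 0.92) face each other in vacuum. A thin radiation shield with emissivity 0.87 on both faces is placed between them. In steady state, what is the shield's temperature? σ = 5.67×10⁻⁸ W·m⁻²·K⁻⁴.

T_s ≈ 636 K

In steady state the net flux on the hot side equals that on the cold side.
σ(T₁⁴−T_s⁴)/D₁ = σ(T_s⁴−T₂⁴)/D₂, with D₁ = 1/ε₁+1/ε_s−1 = 1.578, D₂ = 1/ε_s+1/ε₂−1 = 1.236.
Solve for T_s⁴: T_s⁴ = (D₂·T₁⁴ + D₁·T₂⁴)/(D₁+D₂) = 1.632×10¹¹ K⁴.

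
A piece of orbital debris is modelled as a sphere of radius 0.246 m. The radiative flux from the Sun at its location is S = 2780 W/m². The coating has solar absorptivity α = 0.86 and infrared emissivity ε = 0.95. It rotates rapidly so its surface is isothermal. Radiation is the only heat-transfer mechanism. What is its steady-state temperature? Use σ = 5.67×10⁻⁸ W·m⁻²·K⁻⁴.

At equilibrium, absorbed power = emitted power.
Absorbing cross-section = πr² = 0.1901 m²; emitting surface = 4πr² = 0.7605 m² (ratio 4).
αS·A_cross = εσ·A_surf·T⁴  ⇒  T⁴ = αS/(ε·4σ).
T⁴ = 0.860·2780/(0.95·4·5.67×10⁻⁸) = 1.110×10¹⁰ K⁴.
T = (1.110×10¹⁰)^(1/4).

T ≈ 325 K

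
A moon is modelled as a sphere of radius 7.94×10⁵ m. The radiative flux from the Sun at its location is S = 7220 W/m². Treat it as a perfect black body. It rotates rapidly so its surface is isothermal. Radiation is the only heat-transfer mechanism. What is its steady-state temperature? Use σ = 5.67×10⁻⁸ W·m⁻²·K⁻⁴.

At equilibrium, absorbed power = emitted power.
Absorbing cross-section = πr² = 1.981×10¹² m²; emitting surface = 4πr² = 7.922×10¹² m² (ratio 4).
S·A_cross = εσ·A_surf·T⁴  ⇒  T⁴ = S/(4σ).
T⁴ = 1.00·7220/(4·5.67×10⁻⁸) = 3.183×10¹⁰ K⁴.
T = (3.183×10¹⁰)^(1/4).

T ≈ 422 K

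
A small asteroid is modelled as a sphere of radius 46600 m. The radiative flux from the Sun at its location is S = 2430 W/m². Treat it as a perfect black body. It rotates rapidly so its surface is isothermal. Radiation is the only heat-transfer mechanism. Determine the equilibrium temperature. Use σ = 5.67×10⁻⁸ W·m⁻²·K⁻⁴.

T ≈ 322 K

At equilibrium, absorbed power = emitted power.
Absorbing cross-section = πr² = 6.822×10⁹ m²; emitting surface = 4πr² = 2.729×10¹⁰ m² (ratio 4).
S·A_cross = εσ·A_surf·T⁴  ⇒  T⁴ = S/(4σ).
T⁴ = 1.00·2430/(4·5.67×10⁻⁸) = 1.071×10¹⁰ K⁴.
T = (1.071×10¹⁰)^(1/4).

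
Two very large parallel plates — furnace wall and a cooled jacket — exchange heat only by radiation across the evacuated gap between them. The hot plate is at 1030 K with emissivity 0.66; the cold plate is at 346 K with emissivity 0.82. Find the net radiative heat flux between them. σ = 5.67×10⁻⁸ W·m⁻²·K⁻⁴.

q ≈ 36300 W/m²

For two infinite grey parallel plates, q = σ(T₁⁴ − T₂⁴)/(1/ε₁ + 1/ε₂ − 1).
T₁⁴ − T₂⁴ = 1.126×10¹² − 1.433×10¹⁰ = 1.111×10¹² K⁴.
1/ε₁ + 1/ε₂ − 1 = 1.515 + 1.220 − 1 = 1.735.
q = 5.67×10⁻⁸ × 1.111×10¹² / 1.735.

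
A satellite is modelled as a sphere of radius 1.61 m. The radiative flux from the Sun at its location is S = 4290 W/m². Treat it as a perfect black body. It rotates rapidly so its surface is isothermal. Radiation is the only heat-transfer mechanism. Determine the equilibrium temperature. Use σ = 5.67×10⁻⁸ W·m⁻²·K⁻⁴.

At equilibrium, absorbed power = emitted power.
Absorbing cross-section = πr² = 8.143 m²; emitting surface = 4πr² = 32.57 m² (ratio 4).
S·A_cross = εσ·A_surf·T⁴  ⇒  T⁴ = S/(4σ).
T⁴ = 1.00·4290/(4·5.67×10⁻⁸) = 1.892×10¹⁰ K⁴.
T = (1.892×10¹⁰)^(1/4).

T ≈ 371 K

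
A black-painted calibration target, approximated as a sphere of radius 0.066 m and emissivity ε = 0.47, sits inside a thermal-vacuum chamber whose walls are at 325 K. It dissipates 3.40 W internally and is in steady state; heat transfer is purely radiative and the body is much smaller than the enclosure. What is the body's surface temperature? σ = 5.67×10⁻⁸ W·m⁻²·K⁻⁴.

T ≈ 341 K

For a small grey body in a large enclosure, net radiated power = εσA(T⁴ − T_w⁴).
Steady state: P = εσA(T⁴ − T_w⁴) with A = 4πr² = 0.05474 m².
T⁴ = P/(εσA) + T_w⁴ = 3.40/(0.47·5.67×10⁻⁸·0.05474) + (325)⁴
    = 2.331×10⁹ + 1.116×10¹⁰ = 1.349×10¹⁰ K⁴.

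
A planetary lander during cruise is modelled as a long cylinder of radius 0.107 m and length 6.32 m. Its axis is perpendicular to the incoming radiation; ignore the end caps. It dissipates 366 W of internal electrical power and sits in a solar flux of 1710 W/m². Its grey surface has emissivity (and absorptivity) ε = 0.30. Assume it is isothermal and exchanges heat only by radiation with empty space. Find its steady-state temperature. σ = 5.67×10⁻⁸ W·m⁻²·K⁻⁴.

At steady state, absorbed solar power + internal power = radiated power.
Absorbed: α·S·A_cross = 0.30·1710·1.352 = 693.8 W (cross-section 2rL).
Total input = 693.8 + 366 = 1060 W.
Radiated: εσ·A_surf·T⁴ with A_surf = 2πrL = 4.249 m².
T⁴ = 1060/(0.30·5.67×10⁻⁸·4.249) = 1.466×10¹⁰ K⁴.

T ≈ 348 K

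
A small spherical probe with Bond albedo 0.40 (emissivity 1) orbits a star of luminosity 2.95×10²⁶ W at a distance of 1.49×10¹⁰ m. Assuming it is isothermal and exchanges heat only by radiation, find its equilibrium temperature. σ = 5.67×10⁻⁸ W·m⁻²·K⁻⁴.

T ≈ 727 K

First find the stellar flux at distance d: S = L/(4πd²) = 2.95×10²⁶/(4π·(1.49×10¹⁰)²) = 1.057×10⁵ W/m².
For an isothermal sphere, absorbed (1−a)S·πr² = emitted σ·4πr²·T⁴, so T⁴ = (1−a)S/(4σ).
T⁴ = 0.600·1.057×10⁵/(4·5.67×10⁻⁸) = 2.797×10¹¹ K⁴.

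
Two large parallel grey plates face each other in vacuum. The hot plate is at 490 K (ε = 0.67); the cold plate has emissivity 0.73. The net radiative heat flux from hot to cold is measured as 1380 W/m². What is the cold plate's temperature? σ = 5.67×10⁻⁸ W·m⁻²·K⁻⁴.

q = σ(T₁⁴ − T₂⁴)/(1/ε₁ + 1/ε₂ − 1); denominator = 1.862.
T₂⁴ = T₁⁴ − q·(1/ε₁+1/ε₂−1)/σ = 5.765×10¹⁰ − 1380·1.862/5.67×10⁻⁸
    = 1.232×10¹⁰ K⁴.

T₂ ≈ 333 K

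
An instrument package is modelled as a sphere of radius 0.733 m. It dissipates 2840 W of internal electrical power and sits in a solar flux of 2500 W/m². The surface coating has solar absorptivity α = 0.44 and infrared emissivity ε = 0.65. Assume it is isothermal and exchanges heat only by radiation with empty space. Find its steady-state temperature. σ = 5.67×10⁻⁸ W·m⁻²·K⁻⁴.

T ≈ 371 K

At steady state, absorbed solar power + internal power = radiated power.
Absorbed: α·S·A_cross = 0.44·2500·1.688 = 1857 W (cross-section πr²).
Total input = 1857 + 2840 = 4697 W.
Radiated: εσ·A_surf·T⁴ with A_surf = 4πr² = 6.752 m².
T⁴ = 4697/(0.65·5.67×10⁻⁸·6.752) = 1.887×10¹⁰ K⁴.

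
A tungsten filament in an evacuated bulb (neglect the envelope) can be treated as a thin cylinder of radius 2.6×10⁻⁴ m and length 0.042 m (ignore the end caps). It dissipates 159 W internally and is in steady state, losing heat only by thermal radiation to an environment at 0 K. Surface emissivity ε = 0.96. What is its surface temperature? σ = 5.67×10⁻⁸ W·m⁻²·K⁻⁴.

T ≈ 2550 K

Steady state: internal power = radiated power, P = εσA T⁴.
Radiating area A = 2πrL = 6.861×10⁻⁵ m².
T⁴ = P/(εσA) = 159/(0.96·5.67×10⁻⁸·6.861×10⁻⁵) = 4.257×10¹³ K⁴.
T = (4.257×10¹³)^(1/4).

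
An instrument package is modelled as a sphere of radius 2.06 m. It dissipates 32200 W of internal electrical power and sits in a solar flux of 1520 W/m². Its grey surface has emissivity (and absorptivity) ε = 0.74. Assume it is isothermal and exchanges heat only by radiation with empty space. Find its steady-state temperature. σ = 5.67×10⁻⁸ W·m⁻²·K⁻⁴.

At steady state, absorbed solar power + internal power = radiated power.
Absorbed: α·S·A_cross = 0.74·1520·13.33 = 15000 W (cross-section πr²).
Total input = 15000 + 32200 = 47200 W.
Radiated: εσ·A_surf·T⁴ with A_surf = 4πr² = 53.33 m².
T⁴ = 47200/(0.74·5.67×10⁻⁸·53.33) = 2.109×10¹⁰ K⁴.

T ≈ 381 K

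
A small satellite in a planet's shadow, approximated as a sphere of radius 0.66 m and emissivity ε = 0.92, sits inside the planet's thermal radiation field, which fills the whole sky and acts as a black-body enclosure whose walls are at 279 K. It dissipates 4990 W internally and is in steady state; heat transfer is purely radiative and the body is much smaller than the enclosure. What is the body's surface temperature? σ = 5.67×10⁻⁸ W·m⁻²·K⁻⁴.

T ≈ 392 K

For a small grey body in a large enclosure, net radiated power = εσA(T⁴ − T_w⁴).
Steady state: P = εσA(T⁴ − T_w⁴) with A = 4πr² = 5.474 m².
T⁴ = P/(εσA) + T_w⁴ = 4990/(0.92·5.67×10⁻⁸·5.474) + (279)⁴
    = 1.748×10¹⁰ + 6.059×10⁹ = 2.353×10¹⁰ K⁴.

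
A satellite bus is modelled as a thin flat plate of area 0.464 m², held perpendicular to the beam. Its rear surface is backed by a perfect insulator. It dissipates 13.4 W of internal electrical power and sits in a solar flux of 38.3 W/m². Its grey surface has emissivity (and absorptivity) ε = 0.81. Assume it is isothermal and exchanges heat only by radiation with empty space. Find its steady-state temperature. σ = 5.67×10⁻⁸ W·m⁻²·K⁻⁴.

At steady state, absorbed solar power + internal power = radiated power.
Absorbed: α·S·A_cross = 0.81·38.3·0.4640 = 14.39 W (cross-section A).
Total input = 14.39 + 13.4 = 27.79 W.
Radiated: εσ·A_surf·T⁴ with A_surf = A = 0.4640 m².
T⁴ = 27.79/(0.81·5.67×10⁻⁸·0.4640) = 1.304×10⁹ K⁴.

T ≈ 190 K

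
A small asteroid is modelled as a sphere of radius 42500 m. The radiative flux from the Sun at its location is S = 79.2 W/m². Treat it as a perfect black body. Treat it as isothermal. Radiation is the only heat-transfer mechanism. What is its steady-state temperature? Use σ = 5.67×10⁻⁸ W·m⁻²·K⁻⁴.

T ≈ 137 K

At equilibrium, absorbed power = emitted power.
Absorbing cross-section = πr² = 5.675×10⁹ m²; emitting surface = 4πr² = 2.270×10¹⁰ m² (ratio 4).
S·A_cross = εσ·A_surf·T⁴  ⇒  T⁴ = S/(4σ).
T⁴ = 1.00·79.2/(4·5.67×10⁻⁸) = 3.492×10⁸ K⁴.
T = (3.492×10⁸)^(1/4).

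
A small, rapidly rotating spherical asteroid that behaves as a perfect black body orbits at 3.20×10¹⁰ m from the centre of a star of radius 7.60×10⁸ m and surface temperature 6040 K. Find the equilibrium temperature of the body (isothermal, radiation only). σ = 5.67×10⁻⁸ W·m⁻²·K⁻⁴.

The star's surface emits σT_*⁴; at distance d the flux is S = σT_*⁴(R_*/d)².
S = 5.67×10⁻⁸·(6040)⁴·(7.60×10⁸/3.20×10¹⁰)² = 42570 W/m².
For an isothermal sphere T⁴ = (1−a)S/(4σ) = 1.877×10¹¹ K⁴.

T ≈ 658 K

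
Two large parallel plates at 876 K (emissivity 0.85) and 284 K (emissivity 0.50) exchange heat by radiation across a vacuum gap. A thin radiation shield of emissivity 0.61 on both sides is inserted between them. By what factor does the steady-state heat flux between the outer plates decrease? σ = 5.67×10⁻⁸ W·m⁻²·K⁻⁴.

Without shield: q₀ = σΔ(T⁴)/(1/ε₁+1/ε₂−1) with denominator 2.176.
With shield the two gaps are in series; the resistances add: (1/ε₁+1/ε_s−1)+(1/ε_s+1/ε₂−1) = 1.816+2.639 = 4.455.
Heat-flux ratio q₀/q = 4.455/2.176.

factor ≈ 2.05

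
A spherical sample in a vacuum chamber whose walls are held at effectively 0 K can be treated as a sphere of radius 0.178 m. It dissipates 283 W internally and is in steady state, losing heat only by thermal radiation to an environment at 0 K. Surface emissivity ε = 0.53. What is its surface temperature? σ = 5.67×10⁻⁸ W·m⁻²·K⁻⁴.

Steady state: internal power = radiated power, P = εσA T⁴.
Radiating area A = 4πr² = 0.3982 m².
T⁴ = P/(εσA) = 283/(0.53·5.67×10⁻⁸·0.3982) = 2.365×10¹⁰ K⁴.
T = (2.365×10¹⁰)^(1/4).

T ≈ 392 K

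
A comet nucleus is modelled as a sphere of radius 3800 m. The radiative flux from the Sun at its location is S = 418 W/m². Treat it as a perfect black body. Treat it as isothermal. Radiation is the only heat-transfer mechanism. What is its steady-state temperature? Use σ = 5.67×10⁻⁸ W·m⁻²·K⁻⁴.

At equilibrium, absorbed power = emitted power.
Absorbing cross-section = πr² = 4.536×10⁷ m²; emitting surface = 4πr² = 1.815×10⁸ m² (ratio 4).
S·A_cross = εσ·A_surf·T⁴  ⇒  T⁴ = S/(4σ).
T⁴ = 1.00·418/(4·5.67×10⁻⁸) = 1.843×10⁹ K⁴.
T = (1.843×10⁹)^(1/4).

T ≈ 207 K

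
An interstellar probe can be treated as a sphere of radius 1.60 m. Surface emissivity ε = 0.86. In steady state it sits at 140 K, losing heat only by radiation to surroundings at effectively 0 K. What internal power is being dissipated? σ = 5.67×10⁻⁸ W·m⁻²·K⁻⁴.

P ≈ 603 W

Steady state: P = εσA T⁴.
A = 4πr² = 32.17 m²; T⁴ = (140)⁴ = 3.842×10⁸ K⁴.
P = 0.86 × 5.67×10⁻⁸ × 32.17 × 3.842×10⁸.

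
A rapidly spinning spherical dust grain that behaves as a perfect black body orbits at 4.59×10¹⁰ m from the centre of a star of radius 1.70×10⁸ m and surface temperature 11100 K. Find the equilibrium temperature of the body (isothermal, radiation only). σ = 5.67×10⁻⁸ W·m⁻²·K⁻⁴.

T ≈ 478 K

The star's surface emits σT_*⁴; at distance d the flux is S = σT_*⁴(R_*/d)².
S = 5.67×10⁻⁸·(11100)⁴·(1.70×10⁸/4.59×10¹⁰)² = 11810 W/m².
For an isothermal sphere T⁴ = (1−a)S/(4σ) = 5.206×10¹⁰ K⁴.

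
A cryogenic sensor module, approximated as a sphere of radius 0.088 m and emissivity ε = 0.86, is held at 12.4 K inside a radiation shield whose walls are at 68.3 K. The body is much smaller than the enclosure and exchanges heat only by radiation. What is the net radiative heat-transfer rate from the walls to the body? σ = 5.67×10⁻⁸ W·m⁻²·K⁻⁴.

For a small grey body in a large enclosure: P_net = εσA(T_body⁴ − T_wall⁴).
A = 4πr² = 0.09731 m²; T_body⁴ − T_wall⁴ = 23640 − 2.176×10⁷ = -2.174×10⁷ K⁴.
|P_net| = 0.86·5.67×10⁻⁸·0.09731·2.174×10⁷.

P_net ≈ 0.103 W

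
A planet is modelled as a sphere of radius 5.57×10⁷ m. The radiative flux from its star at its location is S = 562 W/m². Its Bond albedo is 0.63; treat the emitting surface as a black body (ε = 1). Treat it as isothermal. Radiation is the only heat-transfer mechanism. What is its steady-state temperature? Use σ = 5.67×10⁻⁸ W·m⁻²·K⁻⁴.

At equilibrium, absorbed power = emitted power.
Absorbing cross-section = πr² = 9.747×10¹⁵ m²; emitting surface = 4πr² = 3.899×10¹⁶ m² (ratio 4).
(1−a)S·A_cross = εσ·A_surf·T⁴  ⇒  T⁴ = (1−a)S/(4σ).
T⁴ = 0.370·562/(4·5.67×10⁻⁸) = 9.168×10⁸ K⁴.
T = (9.168×10⁸)^(1/4).

T ≈ 174 K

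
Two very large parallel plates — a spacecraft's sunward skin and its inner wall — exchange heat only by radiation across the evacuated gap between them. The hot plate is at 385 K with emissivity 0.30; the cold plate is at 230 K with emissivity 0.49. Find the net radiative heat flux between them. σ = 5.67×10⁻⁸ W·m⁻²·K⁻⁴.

q ≈ 249 W/m²

For two infinite grey parallel plates, q = σ(T₁⁴ − T₂⁴)/(1/ε₁ + 1/ε₂ − 1).
T₁⁴ − T₂⁴ = 2.197×10¹⁰ − 2.798×10⁹ = 1.917×10¹⁰ K⁴.
1/ε₁ + 1/ε₂ − 1 = 3.333 + 2.041 − 1 = 4.374.
q = 5.67×10⁻⁸ × 1.917×10¹⁰ / 4.374.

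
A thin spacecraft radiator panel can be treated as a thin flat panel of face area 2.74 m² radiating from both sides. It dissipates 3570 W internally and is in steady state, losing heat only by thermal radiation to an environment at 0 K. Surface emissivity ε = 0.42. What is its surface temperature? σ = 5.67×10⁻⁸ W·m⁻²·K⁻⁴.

Steady state: internal power = radiated power, P = εσA T⁴.
Radiating area A = 2·2.74 = 5.480 m².
T⁴ = P/(εσA) = 3570/(0.42·5.67×10⁻⁸·5.480) = 2.736×10¹⁰ K⁴.
T = (2.736×10¹⁰)^(1/4).

T ≈ 407 K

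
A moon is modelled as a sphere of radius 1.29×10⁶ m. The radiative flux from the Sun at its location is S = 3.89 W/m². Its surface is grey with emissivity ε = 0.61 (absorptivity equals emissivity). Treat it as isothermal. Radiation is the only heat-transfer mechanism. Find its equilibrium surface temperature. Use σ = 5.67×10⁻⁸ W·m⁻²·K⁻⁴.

T ≈ 64.4 K

At equilibrium, absorbed power = emitted power.
Absorbing cross-section = πr² = 5.228×10¹² m²; emitting surface = 4πr² = 2.091×10¹³ m² (ratio 4).
εS·A_cross = εσ·A_surf·T⁴  ⇒  T⁴ = S/(4σ)   (ε cancels).
T⁴ = 3.89/(4·5.67×10⁻⁸) = 1.715×10⁷ K⁴.
T = (1.715×10⁷)^(1/4).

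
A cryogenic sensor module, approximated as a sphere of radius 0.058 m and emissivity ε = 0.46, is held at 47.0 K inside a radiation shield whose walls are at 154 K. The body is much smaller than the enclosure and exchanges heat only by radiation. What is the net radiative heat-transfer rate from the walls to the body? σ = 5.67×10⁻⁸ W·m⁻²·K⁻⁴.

For a small grey body in a large enclosure: P_net = εσA(T_body⁴ − T_wall⁴).
A = 4πr² = 0.04227 m²; T_body⁴ − T_wall⁴ = 4.880×10⁶ − 5.624×10⁸ = -5.576×10⁸ K⁴.
|P_net| = 0.46·5.67×10⁻⁸·0.04227·5.576×10⁸.

P_net ≈ 0.615 W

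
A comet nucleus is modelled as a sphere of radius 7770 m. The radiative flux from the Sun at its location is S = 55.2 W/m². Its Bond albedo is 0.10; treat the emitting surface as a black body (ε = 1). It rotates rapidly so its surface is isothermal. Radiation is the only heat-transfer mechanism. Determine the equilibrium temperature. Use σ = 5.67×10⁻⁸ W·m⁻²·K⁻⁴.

At equilibrium, absorbed power = emitted power.
Absorbing cross-section = πr² = 1.897×10⁸ m²; emitting surface = 4πr² = 7.587×10⁸ m² (ratio 4).
(1−a)S·A_cross = εσ·A_surf·T⁴  ⇒  T⁴ = (1−a)S/(4σ).
T⁴ = 0.900·55.2/(4·5.67×10⁻⁸) = 2.190×10⁸ K⁴.
T = (2.190×10⁸)^(1/4).

T ≈ 122 K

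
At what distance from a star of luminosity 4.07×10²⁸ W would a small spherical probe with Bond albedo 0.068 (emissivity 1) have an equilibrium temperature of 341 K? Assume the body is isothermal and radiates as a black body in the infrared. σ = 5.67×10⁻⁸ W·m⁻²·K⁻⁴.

d ≈ 9.92×10¹¹ m

For an isothermal black-emitting sphere, (1−a)S·πr² = σ·4πr²·T⁴ ⇒ S = 4σT⁴/(1−a).
S = 4·5.67×10⁻⁸·(341)⁴/0.932 = 3290 W/m².
Flux falls as S = L/(4πd²), so d = √(L/(4πS)) = √(4.07×10²⁸/(4π·3290)).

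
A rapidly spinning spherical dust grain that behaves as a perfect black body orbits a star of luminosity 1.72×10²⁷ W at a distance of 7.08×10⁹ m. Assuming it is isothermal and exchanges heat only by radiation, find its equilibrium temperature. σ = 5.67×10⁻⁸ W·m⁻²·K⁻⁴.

First find the stellar flux at distance d: S = L/(4πd²) = 1.72×10²⁷/(4π·(7.08×10⁹)²) = 2.731×10⁶ W/m².
For an isothermal sphere, absorbed (1−a)S·πr² = emitted σ·4πr²·T⁴, so T⁴ = (1−a)S/(4σ).
T⁴ = 1.00·2.731×10⁶/(4·5.67×10⁻⁸) = 1.204×10¹³ K⁴.

T ≈ 1860 K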